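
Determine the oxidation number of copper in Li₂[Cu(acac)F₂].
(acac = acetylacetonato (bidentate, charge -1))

+1

2 lithium outside the brackets (+1 each) → the complex ion is 2−.
Ligand charges: 2×F = -2; 1×acac = -1; sum -3.
Cu + (-3) = 2− ⇒ Cu is +1.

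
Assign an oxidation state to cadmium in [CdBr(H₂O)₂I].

+2

No counter-ion: the bracketed complex is neutral.
Ligand charges: 2×H2O neutral; 1×I = -1; 1×Br = -1; sum -2.
Cd + (-2) = 0 ⇒ Cd is +2.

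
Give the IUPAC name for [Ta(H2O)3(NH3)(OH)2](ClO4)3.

The 3 perchlorate counter-ions carry a total charge of -3, so each complex ion is 3+.
Ligand charges: 3×aqua (neutral), 1×ammine (neutral), 2×hydroxo (-1 each); total -2. So Ta + (-2) = 3+, giving Ta = +5.
Ligands are named alphabetically: ammine before aqua before hydroxo.

amminetriaquadihydroxotantalum(V) perchlorate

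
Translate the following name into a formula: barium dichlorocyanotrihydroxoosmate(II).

Ba2[OsCl2(CN)(OH)3]

Ligands: 3 hydroxo (OH, -1), 1 cyano (CN, -1), 2 chloro (Cl, -1). Ligand charge sum = -6.
Charge balance with barium (+2) requires 1 complex ion per 2 barium.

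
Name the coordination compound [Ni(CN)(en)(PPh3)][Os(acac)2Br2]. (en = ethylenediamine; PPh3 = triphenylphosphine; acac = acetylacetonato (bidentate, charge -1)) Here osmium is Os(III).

cyano(ethylenediamine)(triphenylphosphine)nickel(II) bis(acetylacetonato)dibromoosmate(III)

Both ions are complex: the cation is named first with the plain metal name, the anion second with the -ate form; each ion's ligands are alphabetised independently.
Os is given as +3; the anion's ligand charges sum to -4, so the complex anion is 1−.
A 1:1 salt means the cation carries the equal and opposite charge, 1+.
Cation: ligand charges sum to -1; for the ion to be 1+, Ni = +2.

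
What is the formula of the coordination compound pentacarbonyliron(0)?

Ligands: 5 carbonyl (CO, neutral). Ligand charge sum = 0.
With Fe in oxidation state 0, the complex ion is [Fe...].

[Fe(CO)5]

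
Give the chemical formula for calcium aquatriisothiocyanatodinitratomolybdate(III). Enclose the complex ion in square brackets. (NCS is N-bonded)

Ca[Mo(H2O)(NCS)3(NO3)2]

Ligands: 3 isothiocyanato (NCS, -1), 1 aqua (H2O, neutral), 2 nitrato (NO3, -1). Ligand charge sum = -5.
With Mo in oxidation state +3, the complex ion is [Mo...]^2−.
Charge balance with calcium (+2) requires 1 complex ion per 1 calcium.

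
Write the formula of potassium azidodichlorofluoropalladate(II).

K2[PdCl2F(N3)]

Ligands: 1 azido (N3, -1), 2 chloro (Cl, -1), 1 fluoro (F, -1). Ligand charge sum = -4.
Charge balance with potassium (+1) requires 1 complex ion per 2 potassium.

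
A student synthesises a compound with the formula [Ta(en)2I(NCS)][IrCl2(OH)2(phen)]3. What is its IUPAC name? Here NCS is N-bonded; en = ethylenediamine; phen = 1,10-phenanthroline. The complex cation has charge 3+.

bis(ethylenediamine)iodoisothiocyanatotantalum(V) dichlorodihydroxo(1,10-phenanthroline)iridate(III)

Both ions are complex: the cation is named first with the plain metal name, the anion second with the -ate form; each ion's ligands are alphabetised independently.
The complex cation is given as 3+; its ligand charges sum to -2, so Ta = +5.
With 3 anions per cation, each anion must be 3/3 = 1−.
Anion: ligand charges sum to -4; for the ion to be 1−, Ir = +3.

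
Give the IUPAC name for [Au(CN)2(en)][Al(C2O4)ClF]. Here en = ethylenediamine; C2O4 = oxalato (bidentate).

Aluminium is always +3 in its complexes; the anion's ligand charges sum to -4, so the complex anion is 1−.
A 1:1 salt means the cation carries the equal and opposite charge, 1+.
Cation: ligand charges sum to -2; for the ion to be 1+, Au = +3.

dicyano(ethylenediamine)gold(III) chlorofluorooxalatoaluminate(III)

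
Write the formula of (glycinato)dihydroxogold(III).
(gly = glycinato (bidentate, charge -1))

[Au(gly)(OH)2]

Ligands: 2 hydroxo (OH, -1), 1 glycinato (gly, -1). Ligand charge sum = -3.
With Au in oxidation state +3, the complex ion is [Au...].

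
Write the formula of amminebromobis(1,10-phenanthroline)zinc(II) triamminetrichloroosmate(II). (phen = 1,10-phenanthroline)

[ZnBr(NH3)(phen)2][OsCl3(NH3)3]

Cation [Zn…]: ligand charges -1, Zn(II) ⇒ ion charge 1+.
Anion [Os…]: ligand charges -3, Os(II) ⇒ ion charge 1−.
One 1+ cation balances one 1− anion.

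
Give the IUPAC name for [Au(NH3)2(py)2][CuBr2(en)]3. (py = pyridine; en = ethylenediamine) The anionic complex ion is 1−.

The complex anion is given as 1−; its ligand charges sum to -2, so Cu = +1.
With 3 anions per cation, the cation must be 3×1 = 3+.
Cation: ligand charges sum to 0; for the ion to be 3+, Au = +3.

diamminebis(pyridine)gold(III) dibromo(ethylenediamine)cuprate(I)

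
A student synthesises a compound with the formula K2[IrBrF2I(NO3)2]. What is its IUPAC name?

The 2 potassium counter-ions carry a total charge of +2, so each complex ion is 2−.
Ligand charges: 2×fluoro (-1 each), 2×nitrato (-1 each), 1×bromo (-1 each), 1×iodo (-1 each); total -6. So Ir + (-6) = 2−, giving Ir = +4.
The complex ion is anionic, so iridium takes the -ate form iridate(IV).

potassium bromodifluoroiododinitratoiridate(IV)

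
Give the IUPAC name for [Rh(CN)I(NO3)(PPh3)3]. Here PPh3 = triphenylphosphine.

cyanoiodonitratotris(triphenylphosphine)rhodium(III)

There is no counter-ion, so the complex is neutral overall.
Ligand charges: 1×iodo (-1 each), 1×cyano (-1 each), 3×triphenylphosphine (neutral), 1×nitrato (-1 each); total -3. So Rh + (-3) = 0, giving Rh = +3.
Ligands are named alphabetically: cyano before iodo before nitrato before triphenylphosphine.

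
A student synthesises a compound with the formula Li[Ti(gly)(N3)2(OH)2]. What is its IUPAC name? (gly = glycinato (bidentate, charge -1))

The 1 lithium counter-ion carries a total charge of +1, so each complex ion is 1−.
Ligand charges: 2×azido (-1 each), 2×hydroxo (-1 each), 1×glycinato (-1 each); total -5. So Ti + (-5) = 1−, giving Ti = +4.
The complex ion is anionic, so titanium takes the -ate form titanate(IV).

lithium diazido(glycinato)dihydroxotitanate(IV)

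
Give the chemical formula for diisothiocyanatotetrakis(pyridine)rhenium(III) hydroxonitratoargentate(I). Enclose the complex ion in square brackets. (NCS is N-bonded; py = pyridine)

Cation [Re…]: ligand charges -2, Re(III) ⇒ ion charge 1+.
Anion [Ag…]: ligand charges -2, Ag(I) ⇒ ion charge 1−.
One 1+ cation balances one 1− anion.

[Re(NCS)2(py)4][Ag(NO3)(OH)]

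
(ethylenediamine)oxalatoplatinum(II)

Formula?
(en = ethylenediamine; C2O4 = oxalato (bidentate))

Ligands: 1 ethylenediamine (en, neutral), 1 oxalato (C2O4, -2). Ligand charge sum = -2.
With Pt in oxidation state +2, the complex ion is [Pt...].

[Pt(C2O4)(en)]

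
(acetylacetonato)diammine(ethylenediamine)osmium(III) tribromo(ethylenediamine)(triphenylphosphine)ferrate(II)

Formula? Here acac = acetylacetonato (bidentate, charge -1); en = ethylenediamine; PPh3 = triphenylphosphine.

Cation [Os…]: ligand charges -1, Os(III) ⇒ ion charge 2+.
Anion [Fe…]: ligand charges -3, Fe(II) ⇒ ion charge 1−.
One 2+ cation requires 2 of the 1− anion.

[Os(acac)(en)(NH3)2][FeBr3(en)(PPh3)]2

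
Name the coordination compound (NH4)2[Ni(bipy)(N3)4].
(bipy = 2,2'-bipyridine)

The 2 ammonium counter-ions carry a total charge of +2, so each complex ion is 2−.
Ligand charges: 4×azido (-1 each), 1×2,2'-bipyridine (neutral); total -4. So Ni + (-4) = 2−, giving Ni = +2.
The complex ion is anionic, so nickel takes the -ate form nickelate(II).

ammonium tetraazido(2,2'-bipyridine)nickelate(II)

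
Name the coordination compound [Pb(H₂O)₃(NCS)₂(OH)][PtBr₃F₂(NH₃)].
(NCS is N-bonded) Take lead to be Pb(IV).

Pb is given as +4; the cation's ligand charges sum to -3, so the complex cation is 1+.
A 1:1 salt means the anion carries the equal and opposite charge, 1−.
Anion: ligand charges sum to -5; for the ion to be 1−, Pt = +4.

triaquahydroxodiisothiocyanatolead(IV) amminetribromodifluoroplatinate(IV)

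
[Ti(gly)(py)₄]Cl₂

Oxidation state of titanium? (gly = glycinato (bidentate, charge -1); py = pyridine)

+3

2 chloride outside the brackets (-1 each) → the complex ion is 2+.
Ligand charges: 1×gly = -1; 4×py neutral; sum -1.
Ti + (-1) = 2+ ⇒ Ti is +3.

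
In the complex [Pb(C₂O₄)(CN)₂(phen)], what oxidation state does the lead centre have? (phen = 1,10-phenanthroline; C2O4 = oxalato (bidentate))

+4

No counter-ion: the bracketed complex is neutral.
Ligand charges: 1×phen neutral; 2×CN = -2; 1×C2O4 = -2; sum -4.
Pb + (-4) = 0 ⇒ Pb is +4.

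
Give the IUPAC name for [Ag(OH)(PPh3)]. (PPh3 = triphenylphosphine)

hydroxo(triphenylphosphine)silver(I)

There is no counter-ion, so the complex is neutral overall.
Ligand charges: 1×hydroxo (-1 each), 1×triphenylphosphine (neutral); total -1. So Ag + (-1) = 0, giving Ag = +1.
Ligands are named alphabetically: hydroxo before triphenylphosphine.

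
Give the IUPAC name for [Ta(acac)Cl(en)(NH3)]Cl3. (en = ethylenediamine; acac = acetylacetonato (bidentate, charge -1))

The 3 chloride counter-ions carry a total charge of -3, so each complex ion is 3+.
Ligand charges: 1×ammine (neutral), 1×ethylenediamine (neutral), 1×acetylacetonato (-1 each), 1×chloro (-1 each); total -2. So Ta + (-2) = 3+, giving Ta = +5.
Ligands are named alphabetically: acetylacetonato before ammine before chloro before ethylenediamine.

(acetylacetonato)amminechloro(ethylenediamine)tantalum(V) chloride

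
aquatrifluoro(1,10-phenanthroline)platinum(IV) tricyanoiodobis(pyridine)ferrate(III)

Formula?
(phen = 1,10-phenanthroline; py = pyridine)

Cation [Pt…]: ligand charges -3, Pt(IV) ⇒ ion charge 1+.
Anion [Fe…]: ligand charges -4, Fe(III) ⇒ ion charge 1−.

[PtF3(H2O)(phen)][Fe(CN)3I(py)2]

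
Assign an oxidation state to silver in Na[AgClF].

1 sodium outside the brackets (+1 each) → the complex ion is 1−.
Ligand charges: 1×F = -1; 1×Cl = -1; sum -2.
Ag + (-2) = 1− ⇒ Ag is +1.

+1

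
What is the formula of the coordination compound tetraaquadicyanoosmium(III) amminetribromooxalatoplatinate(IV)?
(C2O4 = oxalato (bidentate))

[Os(CN)2(H2O)4][PtBr3(C2O4)(NH3)]

Cation [Os…]: ligand charges -2, Os(III) ⇒ ion charge 1+.
Anion [Pt…]: ligand charges -5, Pt(IV) ⇒ ion charge 1−.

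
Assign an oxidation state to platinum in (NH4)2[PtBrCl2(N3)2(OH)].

2 ammonium outside the brackets (+1 each) → the complex ion is 2−.
Ligand charges: 2×N3 = -2; 1×OH = -1; 2×Cl = -2; 1×Br = -1; sum -6.
Pt + (-6) = 2− ⇒ Pt is +4.

+4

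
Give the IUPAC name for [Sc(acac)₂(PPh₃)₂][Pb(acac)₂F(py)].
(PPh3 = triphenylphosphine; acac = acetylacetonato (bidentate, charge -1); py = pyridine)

Scandium is always +3 in its complexes; the cation's ligand charges sum to -2, so the complex cation is 1+.
A 1:1 salt means the anion carries the equal and opposite charge, 1−.
Anion: ligand charges sum to -3; for the ion to be 1−, Pb = +2.

bis(acetylacetonato)bis(triphenylphosphine)scandium(III) bis(acetylacetonato)fluoro(pyridine)plumbate(II)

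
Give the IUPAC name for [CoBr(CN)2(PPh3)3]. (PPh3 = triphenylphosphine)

There is no counter-ion, so the complex is neutral overall.
Ligand charges: 1×bromo (-1 each), 3×triphenylphosphine (neutral), 2×cyano (-1 each); total -3. So Co + (-3) = 0, giving Co = +3.
Ligands are named alphabetically: bromo before cyano before triphenylphosphine.

bromodicyanotris(triphenylphosphine)cobalt(III)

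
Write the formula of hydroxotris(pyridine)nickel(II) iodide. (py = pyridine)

[Ni(OH)(py)3]I

Ligands: 3 pyridine (py, neutral), 1 hydroxo (OH, -1). Ligand charge sum = -1.
Charge balance with iodide (-1) requires 1 complex ion per 1 iodide.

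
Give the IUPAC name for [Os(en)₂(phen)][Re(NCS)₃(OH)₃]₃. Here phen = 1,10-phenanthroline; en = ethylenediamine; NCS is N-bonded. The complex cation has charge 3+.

Both ions are complex: the cation is named first with the plain metal name, the anion second with the -ate form; each ion's ligands are alphabetised independently.
The complex cation is given as 3+; its ligand charges sum to 0, so Os = +3.
With 3 anions per cation, each anion must be 3/3 = 1−.
Anion: ligand charges sum to -6; for the ion to be 1−, Re = +5.

bis(ethylenediamine)(1,10-phenanthroline)osmium(III) trihydroxotriisothiocyanatorhenate(V)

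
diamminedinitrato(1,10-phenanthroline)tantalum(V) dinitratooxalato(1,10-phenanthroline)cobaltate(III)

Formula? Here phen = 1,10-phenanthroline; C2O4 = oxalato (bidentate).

[Ta(NH3)2(NO3)2(phen)][Co(C2O4)(NO3)2(phen)]3

Cation [Ta…]: ligand charges -2, Ta(V) ⇒ ion charge 3+.
Anion [Co…]: ligand charges -4, Co(III) ⇒ ion charge 1−.
One 3+ cation requires 3 of the 1− anion.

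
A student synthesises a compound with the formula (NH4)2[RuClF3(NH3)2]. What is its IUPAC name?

ammonium diamminechlorotrifluororuthenate(II)

The 2 ammonium counter-ions carry a total charge of +2, so each complex ion is 2−.
Ligand charges: 3×fluoro (-1 each), 1×chloro (-1 each), 2×ammine (neutral); total -4. So Ru + (-4) = 2−, giving Ru = +2.
Ligands are named alphabetically: ammine before chloro before fluoro.
The complex ion is anionic, so ruthenium takes the -ate form ruthenate(II).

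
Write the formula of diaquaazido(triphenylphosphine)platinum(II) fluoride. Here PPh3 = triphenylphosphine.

[Pt(H2O)2(N3)(PPh3)]F

Ligands: 2 aqua (H2O, neutral), 1 triphenylphosphine (PPh3, neutral), 1 azido (N3, -1). Ligand charge sum = -1.
With Pt in oxidation state +2, the complex ion is [Pt...]^1+.
Charge balance with fluoride (-1) requires 1 complex ion per 1 fluoride.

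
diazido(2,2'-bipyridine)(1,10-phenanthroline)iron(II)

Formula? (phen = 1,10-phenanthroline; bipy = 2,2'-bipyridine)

[Fe(bipy)(N3)2(phen)]

Ligands: 1 1,10-phenanthroline (phen, neutral), 2 azido (N3, -1), 1 2,2'-bipyridine (bipy, neutral). Ligand charge sum = -2.
With Fe in oxidation state +2, the complex ion is [Fe...].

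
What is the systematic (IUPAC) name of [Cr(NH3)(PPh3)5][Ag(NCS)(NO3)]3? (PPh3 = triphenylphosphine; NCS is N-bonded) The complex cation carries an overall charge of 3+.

Both ions are complex: the cation is named first with the plain metal name, the anion second with the -ate form; each ion's ligands are alphabetised independently.
The complex cation is given as 3+; its ligand charges sum to 0, so Cr = +3.
With 3 anions per cation, each anion must be 3/3 = 1−.
Anion: ligand charges sum to -2; for the ion to be 1−, Ag = +1.

amminepentakis(triphenylphosphine)chromium(III) isothiocyanatonitratoargentate(I)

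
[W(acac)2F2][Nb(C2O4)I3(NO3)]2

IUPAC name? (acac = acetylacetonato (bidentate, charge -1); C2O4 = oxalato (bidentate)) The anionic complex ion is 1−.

Both ions are complex: the cation is named first with the plain metal name, the anion second with the -ate form; each ion's ligands are alphabetised independently.
The complex anion is given as 1−; its ligand charges sum to -6, so Nb = +5.
With 2 anions per cation, the cation must be 2×1 = 2+.
Cation: ligand charges sum to -4; for the ion to be 2+, W = +6.

bis(acetylacetonato)difluorotungsten(VI) triiodonitratooxalatoniobate(V)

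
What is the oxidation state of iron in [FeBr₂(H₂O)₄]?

No counter-ion: the bracketed complex is neutral.
Ligand charges: 4×H2O neutral; 2×Br = -2; sum -2.
Fe + (-2) = 0 ⇒ Fe is +2.

+2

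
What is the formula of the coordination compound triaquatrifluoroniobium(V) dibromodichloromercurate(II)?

Cation [Nb…]: ligand charges -3, Nb(V) ⇒ ion charge 2+.
Anion [Hg…]: ligand charges -4, Hg(II) ⇒ ion charge 2−.

[NbF3(H2O)3][HgBr2Cl2]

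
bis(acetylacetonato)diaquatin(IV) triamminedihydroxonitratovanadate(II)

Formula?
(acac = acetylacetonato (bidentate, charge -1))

[Sn(acac)2(H2O)2][V(NH3)3(NO3)(OH)2]2

Cation [Sn…]: ligand charges -2, Sn(IV) ⇒ ion charge 2+.
Anion [V…]: ligand charges -3, V(II) ⇒ ion charge 1−.
One 2+ cation requires 2 of the 1− anion.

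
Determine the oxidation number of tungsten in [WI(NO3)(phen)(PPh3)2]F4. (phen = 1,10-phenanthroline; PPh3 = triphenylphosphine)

+6

4 fluoride outside the brackets (-1 each) → the complex ion is 4+.
Ligand charges: 1×phen neutral; 1×I = -1; 1×NO3 = -1; 2×PPh3 neutral; sum -2.
W + (-2) = 4+ ⇒ W is +6.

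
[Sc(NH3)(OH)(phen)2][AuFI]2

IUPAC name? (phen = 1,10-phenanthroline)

Both ions are complex: the cation is named first with the plain metal name, the anion second with the -ate form; each ion's ligands are alphabetised independently.
Scandium is always +3 in its complexes; the cation's ligand charges sum to -1, so the complex cation is 2+.
With 2 anions per cation, each anion must be 2/2 = 1−.
Anion: ligand charges sum to -2; for the ion to be 1−, Au = +1.

amminehydroxobis(1,10-phenanthroline)scandium(III) fluoroiodoaurate(I)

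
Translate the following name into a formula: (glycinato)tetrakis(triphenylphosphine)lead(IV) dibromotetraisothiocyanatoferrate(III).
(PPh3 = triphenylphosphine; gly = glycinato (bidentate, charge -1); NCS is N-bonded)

Cation [Pb…]: ligand charges -1, Pb(IV) ⇒ ion charge 3+.
Anion [Fe…]: ligand charges -6, Fe(III) ⇒ ion charge 3−.

[Pb(gly)(PPh3)4][FeBr2(NCS)4]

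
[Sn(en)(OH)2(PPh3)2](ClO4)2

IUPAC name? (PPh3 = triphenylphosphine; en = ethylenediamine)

The 2 perchlorate counter-ions carry a total charge of -2, so each complex ion is 2+.
Ligand charges: 2×hydroxo (-1 each), 2×triphenylphosphine (neutral), 1×ethylenediamine (neutral); total -2. So Sn + (-2) = 2+, giving Sn = +4.
Ligands are named alphabetically: ethylenediamine before hydroxo before triphenylphosphine.

(ethylenediamine)dihydroxobis(triphenylphosphine)tin(IV) perchlorate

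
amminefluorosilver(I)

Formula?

[AgF(NH3)]

Ligands: 1 fluoro (F, -1), 1 ammine (NH3, neutral). Ligand charge sum = -1.
With Ag in oxidation state +1, the complex ion is [Ag...].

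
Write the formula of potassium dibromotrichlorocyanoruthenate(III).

Ligands: 3 chloro (Cl, -1), 2 bromo (Br, -1), 1 cyano (CN, -1). Ligand charge sum = -6.
With Ru in oxidation state +3, the complex ion is [Ru...]^3−.
Charge balance with potassium (+1) requires 1 complex ion per 3 potassium.

K3[RuBr2Cl3(CN)]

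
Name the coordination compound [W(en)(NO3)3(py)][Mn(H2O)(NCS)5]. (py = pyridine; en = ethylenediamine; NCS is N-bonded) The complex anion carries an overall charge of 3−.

(ethylenediamine)trinitrato(pyridine)tungsten(VI) aquapentaisothiocyanatomanganate(II)

The complex anion is given as 3−; its ligand charges sum to -5, so Mn = +2.
A 1:1 salt means the cation carries the equal and opposite charge, 3+.
Cation: ligand charges sum to -3; for the ion to be 3+, W = +6.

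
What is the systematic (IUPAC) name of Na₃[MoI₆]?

sodium hexaiodomolybdate(III)

The 3 sodium counter-ions carry a total charge of +3, so each complex ion is 3−.
Ligand charges: 6×iodo (-1 each); total -6. So Mo + (-6) = 3−, giving Mo = +3.
The complex ion is anionic, so molybdenum takes the -ate form molybdate(III).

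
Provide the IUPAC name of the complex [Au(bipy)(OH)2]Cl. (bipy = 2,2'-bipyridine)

The 1 chloride counter-ion carries a total charge of -1, so each complex ion is 1+.
Ligand charges: 1×2,2'-bipyridine (neutral), 2×hydroxo (-1 each); total -2. So Au + (-2) = 1+, giving Au = +3.
Ligands are named alphabetically: bipyridine before hydroxo.

(2,2'-bipyridine)dihydroxogold(III) chloride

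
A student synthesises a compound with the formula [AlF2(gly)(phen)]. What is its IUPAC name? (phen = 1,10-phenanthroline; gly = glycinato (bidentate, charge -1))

difluoro(glycinato)(1,10-phenanthroline)aluminium(III)

There is no counter-ion, so the complex is neutral overall.
Ligand charges: 1×1,10-phenanthroline (neutral), 2×fluoro (-1 each), 1×glycinato (-1 each); total -3. So Al + (-3) = 0, giving Al = +3.
Ligands are named alphabetically: fluoro before glycinato before phenanthroline.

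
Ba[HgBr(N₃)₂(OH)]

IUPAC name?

The 1 barium counter-ion carries a total charge of +2, so each complex ion is 2−.
Ligand charges: 1×bromo (-1 each), 1×hydroxo (-1 each), 2×azido (-1 each); total -4. So Hg + (-4) = 2−, giving Hg = +2.
Ligands are named alphabetically: azido before bromo before hydroxo.
The complex ion is anionic, so mercury takes the -ate form mercurate(II).

barium diazidobromohydroxomercurate(II)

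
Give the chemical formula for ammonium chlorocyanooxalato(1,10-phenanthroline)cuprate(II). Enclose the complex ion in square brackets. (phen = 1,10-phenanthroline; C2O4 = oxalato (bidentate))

(NH4)2[Cu(C2O4)Cl(CN)(phen)]

Ligands: 1 1,10-phenanthroline (phen, neutral), 1 cyano (CN, -1), 1 chloro (Cl, -1), 1 oxalato (C2O4, -2). Ligand charge sum = -4.
Charge balance with ammonium (+1) requires 1 complex ion per 2 ammonium.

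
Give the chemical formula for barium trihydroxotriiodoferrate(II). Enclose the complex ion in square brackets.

Ba2[FeI3(OH)3]

Ligands: 3 iodo (I, -1), 3 hydroxo (OH, -1). Ligand charge sum = -6.
With Fe in oxidation state +2, the complex ion is [Fe...]^4−.
Charge balance with barium (+2) requires 1 complex ion per 2 barium.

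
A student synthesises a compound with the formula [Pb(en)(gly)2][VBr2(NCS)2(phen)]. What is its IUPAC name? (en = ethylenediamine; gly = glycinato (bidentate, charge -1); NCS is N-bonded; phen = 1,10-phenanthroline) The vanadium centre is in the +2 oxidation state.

(ethylenediamine)bis(glycinato)lead(IV) dibromodiisothiocyanato(1,10-phenanthroline)vanadate(II)

V is given as +2; the anion's ligand charges sum to -4, so the complex anion is 2−.
A 1:1 salt means the cation carries the equal and opposite charge, 2+.
Cation: ligand charges sum to -2; for the ion to be 2+, Pb = +4.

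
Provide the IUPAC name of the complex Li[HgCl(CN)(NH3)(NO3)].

lithium amminechlorocyanonitratomercurate(II)

The 1 lithium counter-ion carries a total charge of +1, so each complex ion is 1−.
Ligand charges: 1×chloro (-1 each), 1×cyano (-1 each), 1×ammine (neutral), 1×nitrato (-1 each); total -3. So Hg + (-3) = 1−, giving Hg = +2.
Ligands are named alphabetically: ammine before chloro before cyano before nitrato.
The complex ion is anionic, so mercury takes the -ate form mercurate(II).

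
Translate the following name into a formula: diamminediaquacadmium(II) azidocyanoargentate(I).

[Cd(H2O)2(NH3)2][Ag(CN)(N3)]2

Cation [Cd…]: ligand charges 0, Cd(II) ⇒ ion charge 2+.
Anion [Ag…]: ligand charges -2, Ag(I) ⇒ ion charge 1−.
One 2+ cation requires 2 of the 1− anion.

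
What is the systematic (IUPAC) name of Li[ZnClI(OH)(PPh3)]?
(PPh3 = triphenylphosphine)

The 1 lithium counter-ion carries a total charge of +1, so each complex ion is 1−.
Ligand charges: 1×hydroxo (-1 each), 1×iodo (-1 each), 1×triphenylphosphine (neutral), 1×chloro (-1 each); total -3. So Zn + (-3) = 1−, giving Zn = +2.
The complex ion is anionic, so zinc takes the -ate form zincate(II).

lithium chlorohydroxoiodo(triphenylphosphine)zincate(II)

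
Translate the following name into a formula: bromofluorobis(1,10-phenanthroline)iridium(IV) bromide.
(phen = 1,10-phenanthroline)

[IrBrF(phen)2]Br2

Ligands: 1 fluoro (F, -1), 2 1,10-phenanthroline (phen, neutral), 1 bromo (Br, -1). Ligand charge sum = -2.
Charge balance with bromide (-1) requires 1 complex ion per 2 bromide.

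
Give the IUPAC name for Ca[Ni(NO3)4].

calcium tetranitratonickelate(II)

The 1 calcium counter-ion carries a total charge of +2, so each complex ion is 2−.
Ligand charges: 4×nitrato (-1 each); total -4. So Ni + (-4) = 2−, giving Ni = +2.
The complex ion is anionic, so nickel takes the -ate form nickelate(II).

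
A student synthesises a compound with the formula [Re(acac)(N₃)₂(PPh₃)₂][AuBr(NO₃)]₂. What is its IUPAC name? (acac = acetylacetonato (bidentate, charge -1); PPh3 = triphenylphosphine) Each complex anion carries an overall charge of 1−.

The complex anion is given as 1−; its ligand charges sum to -2, so Au = +1.
With 2 anions per cation, the cation must be 2×1 = 2+.
Cation: ligand charges sum to -3; for the ion to be 2+, Re = +5.

(acetylacetonato)diazidobis(triphenylphosphine)rhenium(V) bromonitratoaurate(I)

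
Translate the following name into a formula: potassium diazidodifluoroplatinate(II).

Ligands: 2 azido (N3, -1), 2 fluoro (F, -1). Ligand charge sum = -4.
With Pt in oxidation state +2, the complex ion is [Pt...]^2−.
Charge balance with potassium (+1) requires 1 complex ion per 2 potassium.

K2[PtF2(N3)2]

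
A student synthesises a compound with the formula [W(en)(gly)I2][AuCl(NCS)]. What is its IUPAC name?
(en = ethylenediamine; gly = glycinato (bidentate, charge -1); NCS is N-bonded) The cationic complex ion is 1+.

(ethylenediamine)(glycinato)diiodotungsten(IV) chloroisothiocyanatoaurate(I)

Both ions are complex: the cation is named first with the plain metal name, the anion second with the -ate form; each ion's ligands are alphabetised independently.
The complex cation is given as 1+; its ligand charges sum to -3, so W = +4.
A 1:1 salt means the anion carries the equal and opposite charge, 1−.
Anion: ligand charges sum to -2; for the ion to be 1−, Au = +1.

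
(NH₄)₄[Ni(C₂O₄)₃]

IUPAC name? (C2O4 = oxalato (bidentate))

The 4 ammonium counter-ions carry a total charge of +4, so each complex ion is 4−.
Ligand charges: 3×oxalato (-2 each); total -6. So Ni + (-6) = 4−, giving Ni = +2.
The complex ion is anionic, so nickel takes the -ate form nickelate(II).

ammonium trioxalatonickelate(II)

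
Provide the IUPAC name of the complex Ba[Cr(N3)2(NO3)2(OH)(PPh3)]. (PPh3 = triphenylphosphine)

The 1 barium counter-ion carries a total charge of +2, so each complex ion is 2−.
Ligand charges: 2×nitrato (-1 each), 1×triphenylphosphine (neutral), 2×azido (-1 each), 1×hydroxo (-1 each); total -5. So Cr + (-5) = 2−, giving Cr = +3.
The complex ion is anionic, so chromium takes the -ate form chromate(III).

barium diazidohydroxodinitrato(triphenylphosphine)chromate(III)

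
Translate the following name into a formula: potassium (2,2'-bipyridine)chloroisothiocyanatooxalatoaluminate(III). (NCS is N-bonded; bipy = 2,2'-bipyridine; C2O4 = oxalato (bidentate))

Ligands: 1 isothiocyanato (NCS, -1), 1 2,2'-bipyridine (bipy, neutral), 1 oxalato (C2O4, -2), 1 chloro (Cl, -1). Ligand charge sum = -4.
With Al in oxidation state +3, the complex ion is [Al...]^1−.
Charge balance with potassium (+1) requires 1 complex ion per 1 potassium.

K[Al(bipy)(C2O4)Cl(NCS)]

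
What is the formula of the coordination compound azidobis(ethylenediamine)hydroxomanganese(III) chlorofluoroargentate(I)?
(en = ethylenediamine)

Cation [Mn…]: ligand charges -2, Mn(III) ⇒ ion charge 1+.
Anion [Ag…]: ligand charges -2, Ag(I) ⇒ ion charge 1−.
One 1+ cation balances one 1− anion.

[Mn(en)2(N3)(OH)][AgClF]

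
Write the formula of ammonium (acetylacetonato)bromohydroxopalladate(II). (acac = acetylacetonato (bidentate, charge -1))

Ligands: 1 bromo (Br, -1), 1 hydroxo (OH, -1), 1 acetylacetonato (acac, -1). Ligand charge sum = -3.
Charge balance with ammonium (+1) requires 1 complex ion per 1 ammonium.

NH4[Pd(acac)Br(OH)]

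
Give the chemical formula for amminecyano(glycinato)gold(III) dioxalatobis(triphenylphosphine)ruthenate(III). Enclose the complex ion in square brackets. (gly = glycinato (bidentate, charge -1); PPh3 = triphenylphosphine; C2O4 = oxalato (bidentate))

[Au(CN)(gly)(NH3)][Ru(C2O4)2(PPh3)2]

Cation [Au…]: ligand charges -2, Au(III) ⇒ ion charge 1+.
Anion [Ru…]: ligand charges -4, Ru(III) ⇒ ion charge 1−.
One 1+ cation balances one 1− anion.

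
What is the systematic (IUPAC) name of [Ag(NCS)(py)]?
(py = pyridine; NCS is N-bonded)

isothiocyanato(pyridine)silver(I)

There is no counter-ion, so the complex is neutral overall.
Ligand charges: 1×pyridine (neutral), 1×isothiocyanato (-1 each); total -1. So Ag + (-1) = 0, giving Ag = +1.
Ligands are named alphabetically: isothiocyanato before pyridine.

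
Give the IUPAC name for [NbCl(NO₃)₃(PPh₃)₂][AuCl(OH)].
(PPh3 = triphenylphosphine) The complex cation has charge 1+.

Both ions are complex: the cation is named first with the plain metal name, the anion second with the -ate form; each ion's ligands are alphabetised independently.
The complex cation is given as 1+; its ligand charges sum to -4, so Nb = +5.
A 1:1 salt means the anion carries the equal and opposite charge, 1−.
Anion: ligand charges sum to -2; for the ion to be 1−, Au = +1.

chlorotrinitratobis(triphenylphosphine)niobium(V) chlorohydroxoaurate(I)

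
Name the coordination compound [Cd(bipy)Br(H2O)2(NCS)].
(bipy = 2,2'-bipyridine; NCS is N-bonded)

diaqua(2,2'-bipyridine)bromoisothiocyanatocadmium(II)

There is no counter-ion, so the complex is neutral overall.
Ligand charges: 1×2,2'-bipyridine (neutral), 2×aqua (neutral), 1×bromo (-1 each), 1×isothiocyanato (-1 each); total -2. So Cd + (-2) = 0, giving Cd = +2.
Ligands are named alphabetically: aqua before bipyridine before bromo before isothiocyanato.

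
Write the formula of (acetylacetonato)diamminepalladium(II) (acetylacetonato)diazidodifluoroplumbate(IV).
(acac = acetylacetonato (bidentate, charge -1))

Cation [Pd…]: ligand charges -1, Pd(II) ⇒ ion charge 1+.
Anion [Pb…]: ligand charges -5, Pb(IV) ⇒ ion charge 1−.
One 1+ cation balances one 1− anion.

[Pd(acac)(NH3)2][Pb(acac)F2(N3)2]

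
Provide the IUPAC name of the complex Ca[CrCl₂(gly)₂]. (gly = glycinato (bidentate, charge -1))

The 1 calcium counter-ion carries a total charge of +2, so each complex ion is 2−.
Ligand charges: 2×chloro (-1 each), 2×glycinato (-1 each); total -4. So Cr + (-4) = 2−, giving Cr = +2.
Ligands are named alphabetically: chloro before glycinato.
The complex ion is anionic, so chromium takes the -ate form chromate(II).

calcium dichlorobis(glycinato)chromate(II)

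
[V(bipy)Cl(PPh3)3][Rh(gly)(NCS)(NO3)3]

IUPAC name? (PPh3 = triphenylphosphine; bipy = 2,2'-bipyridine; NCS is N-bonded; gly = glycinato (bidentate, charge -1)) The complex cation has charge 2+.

The complex cation is given as 2+; its ligand charges sum to -1, so V = +3.
A 1:1 salt means the anion carries the equal and opposite charge, 2−.
Anion: ligand charges sum to -5; for the ion to be 2−, Rh = +3.

(2,2'-bipyridine)chlorotris(triphenylphosphine)vanadium(III) (glycinato)isothiocyanatotrinitratorhodate(III)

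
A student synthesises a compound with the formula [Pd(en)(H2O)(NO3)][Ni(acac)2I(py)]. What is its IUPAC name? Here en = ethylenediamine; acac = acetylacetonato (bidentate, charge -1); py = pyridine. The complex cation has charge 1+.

aqua(ethylenediamine)nitratopalladium(II) bis(acetylacetonato)iodo(pyridine)nickelate(II)

The complex cation is given as 1+; its ligand charges sum to -1, so Pd = +2.
A 1:1 salt means the anion carries the equal and opposite charge, 1−.
Anion: ligand charges sum to -3; for the ion to be 1−, Ni = +2.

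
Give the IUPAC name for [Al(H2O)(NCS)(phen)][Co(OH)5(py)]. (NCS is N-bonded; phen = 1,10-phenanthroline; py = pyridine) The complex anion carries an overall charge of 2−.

The complex anion is given as 2−; its ligand charges sum to -5, so Co = +3.
A 1:1 salt means the cation carries the equal and opposite charge, 2+.
Cation: ligand charges sum to -1; for the ion to be 2+, Al = +3.

aquaisothiocyanato(1,10-phenanthroline)aluminium(III) pentahydroxo(pyridine)cobaltate(III)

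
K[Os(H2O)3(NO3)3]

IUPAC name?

The 1 potassium counter-ion carries a total charge of +1, so each complex ion is 1−.
Ligand charges: 3×aqua (neutral), 3×nitrato (-1 each); total -3. So Os + (-3) = 1−, giving Os = +2.
The complex ion is anionic, so osmium takes the -ate form osmate(II).

potassium triaquatrinitratoosmate(II)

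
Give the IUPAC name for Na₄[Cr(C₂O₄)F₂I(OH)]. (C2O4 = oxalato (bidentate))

The 4 sodium counter-ions carry a total charge of +4, so each complex ion is 4−.
Ligand charges: 1×oxalato (-2 each), 1×hydroxo (-1 each), 2×fluoro (-1 each), 1×iodo (-1 each); total -6. So Cr + (-6) = 4−, giving Cr = +2.
Ligands are named alphabetically: fluoro before hydroxo before iodo before oxalato.
The complex ion is anionic, so chromium takes the -ate form chromate(II).

sodium difluorohydroxoiodooxalatochromate(II)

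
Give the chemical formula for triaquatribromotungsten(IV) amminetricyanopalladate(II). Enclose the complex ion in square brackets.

[WBr3(H2O)3][Pd(CN)3(NH3)]

Cation [W…]: ligand charges -3, W(IV) ⇒ ion charge 1+.
Anion [Pd…]: ligand charges -3, Pd(II) ⇒ ion charge 1−.
One 1+ cation balances one 1− anion.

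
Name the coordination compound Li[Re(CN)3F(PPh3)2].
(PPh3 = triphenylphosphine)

lithium tricyanofluorobis(triphenylphosphine)rhenate(III)

The 1 lithium counter-ion carries a total charge of +1, so each complex ion is 1−.
Ligand charges: 1×fluoro (-1 each), 2×triphenylphosphine (neutral), 3×cyano (-1 each); total -4. So Re + (-4) = 1−, giving Re = +3.
The complex ion is anionic, so rhenium takes the -ate form rhenate(III).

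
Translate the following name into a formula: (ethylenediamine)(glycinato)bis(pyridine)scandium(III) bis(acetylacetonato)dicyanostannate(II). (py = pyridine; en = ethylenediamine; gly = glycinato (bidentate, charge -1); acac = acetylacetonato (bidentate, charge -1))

[Sc(en)(gly)(py)2][Sn(acac)2(CN)2]

Cation [Sc…]: ligand charges -1, Sc(III) ⇒ ion charge 2+.
Anion [Sn…]: ligand charges -4, Sn(II) ⇒ ion charge 2−.
One 2+ cation balances one 2− anion.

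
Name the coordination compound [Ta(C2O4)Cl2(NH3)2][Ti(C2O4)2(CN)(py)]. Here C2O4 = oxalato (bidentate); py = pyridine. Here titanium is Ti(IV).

Ti is given as +4; the anion's ligand charges sum to -5, so the complex anion is 1−.
A 1:1 salt means the cation carries the equal and opposite charge, 1+.
Cation: ligand charges sum to -4; for the ion to be 1+, Ta = +5.

diamminedichlorooxalatotantalum(V) cyanodioxalato(pyridine)titanate(IV)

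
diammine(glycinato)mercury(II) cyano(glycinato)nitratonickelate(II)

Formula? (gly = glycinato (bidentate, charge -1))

Cation [Hg…]: ligand charges -1, Hg(II) ⇒ ion charge 1+.
Anion [Ni…]: ligand charges -3, Ni(II) ⇒ ion charge 1−.
One 1+ cation balances one 1− anion.

[Hg(gly)(NH3)2][Ni(CN)(gly)(NO3)]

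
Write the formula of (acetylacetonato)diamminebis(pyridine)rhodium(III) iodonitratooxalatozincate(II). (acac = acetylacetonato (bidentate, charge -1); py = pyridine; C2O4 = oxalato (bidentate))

Cation [Rh…]: ligand charges -1, Rh(III) ⇒ ion charge 2+.
Anion [Zn…]: ligand charges -4, Zn(II) ⇒ ion charge 2−.
One 2+ cation balances one 2− anion.

[Rh(acac)(NH3)2(py)2][Zn(C2O4)I(NO3)]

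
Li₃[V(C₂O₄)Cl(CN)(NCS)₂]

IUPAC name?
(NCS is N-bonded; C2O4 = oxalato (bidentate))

The 3 lithium counter-ions carry a total charge of +3, so each complex ion is 3−.
Ligand charges: 2×isothiocyanato (-1 each), 1×chloro (-1 each), 1×cyano (-1 each), 1×oxalato (-2 each); total -6. So V + (-6) = 3−, giving V = +3.
Ligands are named alphabetically: chloro before cyano before isothiocyanato before oxalato.
The complex ion is anionic, so vanadium takes the -ate form vanadate(III).

lithium chlorocyanodiisothiocyanatooxalatovanadate(III)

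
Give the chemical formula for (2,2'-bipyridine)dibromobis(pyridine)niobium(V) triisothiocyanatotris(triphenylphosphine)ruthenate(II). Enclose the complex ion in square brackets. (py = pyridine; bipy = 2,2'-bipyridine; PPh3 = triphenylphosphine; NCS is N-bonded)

Cation [Nb…]: ligand charges -2, Nb(V) ⇒ ion charge 3+.
Anion [Ru…]: ligand charges -3, Ru(II) ⇒ ion charge 1−.
One 3+ cation requires 3 of the 1− anion.

[Nb(bipy)Br2(py)2][Ru(NCS)3(PPh3)3]3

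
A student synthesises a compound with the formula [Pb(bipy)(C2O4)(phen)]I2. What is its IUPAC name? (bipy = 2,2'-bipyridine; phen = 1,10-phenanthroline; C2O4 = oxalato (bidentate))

The 2 iodide counter-ions carry a total charge of -2, so each complex ion is 2+.
Ligand charges: 1×2,2'-bipyridine (neutral), 1×1,10-phenanthroline (neutral), 1×oxalato (-2 each); total -2. So Pb + (-2) = 2+, giving Pb = +4.
Ligands are named alphabetically: bipyridine before oxalato before phenanthroline.

(2,2'-bipyridine)oxalato(1,10-phenanthroline)lead(IV) iodide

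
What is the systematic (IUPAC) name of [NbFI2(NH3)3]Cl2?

triamminefluorodiiodoniobium(V) chloride

The 2 chloride counter-ions carry a total charge of -2, so each complex ion is 2+.
Ligand charges: 2×iodo (-1 each), 1×fluoro (-1 each), 3×ammine (neutral); total -3. So Nb + (-3) = 2+, giving Nb = +5.
Ligands are named alphabetically: ammine before fluoro before iodo.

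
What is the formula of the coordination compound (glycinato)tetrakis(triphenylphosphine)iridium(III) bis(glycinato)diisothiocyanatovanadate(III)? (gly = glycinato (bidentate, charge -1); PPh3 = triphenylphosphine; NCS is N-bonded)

[Ir(gly)(PPh3)4][V(gly)2(NCS)2]2

Cation [Ir…]: ligand charges -1, Ir(III) ⇒ ion charge 2+.
Anion [V…]: ligand charges -4, V(III) ⇒ ion charge 1−.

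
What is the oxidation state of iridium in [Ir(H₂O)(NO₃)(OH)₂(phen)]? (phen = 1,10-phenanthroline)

No counter-ion: the bracketed complex is neutral.
Ligand charges: 1×phen neutral; 2×OH = -2; 1×H2O neutral; 1×NO3 = -1; sum -3.
Ir + (-3) = 0 ⇒ Ir is +3.

+3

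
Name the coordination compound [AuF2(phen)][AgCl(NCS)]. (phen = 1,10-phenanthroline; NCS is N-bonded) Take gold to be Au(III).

Au is given as +3; the cation's ligand charges sum to -2, so the complex cation is 1+.
A 1:1 salt means the anion carries the equal and opposite charge, 1−.
Anion: ligand charges sum to -2; for the ion to be 1−, Ag = +1.

difluoro(1,10-phenanthroline)gold(III) chloroisothiocyanatoargentate(I)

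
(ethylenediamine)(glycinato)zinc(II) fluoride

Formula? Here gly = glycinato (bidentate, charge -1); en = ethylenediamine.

Ligands: 1 glycinato (gly, -1), 1 ethylenediamine (en, neutral). Ligand charge sum = -1.
Charge balance with fluoride (-1) requires 1 complex ion per 1 fluoride.

[Zn(en)(gly)]F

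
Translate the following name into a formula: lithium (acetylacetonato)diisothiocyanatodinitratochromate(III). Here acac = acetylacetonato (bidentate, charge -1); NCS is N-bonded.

Li2[Cr(acac)(NCS)2(NO3)2]

Ligands: 2 nitrato (NO3, -1), 1 acetylacetonato (acac, -1), 2 isothiocyanato (NCS, -1). Ligand charge sum = -5.
With Cr in oxidation state +3, the complex ion is [Cr...]^2−.
Charge balance with lithium (+1) requires 1 complex ion per 2 lithium.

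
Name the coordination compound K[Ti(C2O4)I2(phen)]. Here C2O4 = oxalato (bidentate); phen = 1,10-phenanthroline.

The 1 potassium counter-ion carries a total charge of +1, so each complex ion is 1−.
Ligand charges: 1×oxalato (-2 each), 2×iodo (-1 each), 1×1,10-phenanthroline (neutral); total -4. So Ti + (-4) = 1−, giving Ti = +3.
Ligands are named alphabetically: iodo before oxalato before phenanthroline.
The complex ion is anionic, so titanium takes the -ate form titanate(III).

potassium diiodooxalato(1,10-phenanthroline)titanate(III)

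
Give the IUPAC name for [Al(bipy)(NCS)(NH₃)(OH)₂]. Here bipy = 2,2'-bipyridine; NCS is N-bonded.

ammine(2,2'-bipyridine)dihydroxoisothiocyanatoaluminium(III)

There is no counter-ion, so the complex is neutral overall.
Ligand charges: 1×2,2'-bipyridine (neutral), 1×ammine (neutral), 1×isothiocyanato (-1 each), 2×hydroxo (-1 each); total -3. So Al + (-3) = 0, giving Al = +3.
Ligands are named alphabetically: ammine before bipyridine before hydroxo before isothiocyanato.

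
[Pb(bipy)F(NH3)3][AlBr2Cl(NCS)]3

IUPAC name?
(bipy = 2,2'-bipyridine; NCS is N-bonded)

triammine(2,2'-bipyridine)fluorolead(IV) dibromochloroisothiocyanatoaluminate(III)

Both ions are complex: the cation is named first with the plain metal name, the anion second with the -ate form; each ion's ligands are alphabetised independently.
Aluminium is always +3 in its complexes; the anion's ligand charges sum to -4, so the complex anion is 1−.
With 3 anions per cation, the cation must be 3×1 = 3+.
Cation: ligand charges sum to -1; for the ion to be 3+, Pb = +4.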